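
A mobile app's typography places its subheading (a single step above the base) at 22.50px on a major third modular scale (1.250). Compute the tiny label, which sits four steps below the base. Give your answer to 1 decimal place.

7.4px

The gap is -4 − (1) = -5 steps, so the factor is 1.250^-5.
22.50 ÷ 1.250⁵ = 22.50 ÷ 3.05176 ≈ 7.373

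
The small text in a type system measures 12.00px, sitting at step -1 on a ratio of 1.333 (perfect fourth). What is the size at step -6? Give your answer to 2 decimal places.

2.85px

Moving from step -1 to step -6 is 5 steps down, so divide by r⁵.
12.00 ÷ 1.333⁵ = 12.00 ÷ 4.20873 ≈ 2.851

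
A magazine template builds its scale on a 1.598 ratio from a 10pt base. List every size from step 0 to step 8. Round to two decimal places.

Step 0: 10pt
Step 1: 10.0 × 1.598 = 15.98
Step 2: 10.0 × 1.598² = 25.54
Step 3: 10.0 × 1.598³ = 40.81
Step 4: 10.0 × 1.598⁴ = 65.21
Step 5: 10.0 × 1.598⁵ = 104.20
Step 6: 10.0 × 1.598⁶ = 166.52
Step 7: 10.0 × 1.598⁷ = 266.10
Step 8: 10.0 × 1.598⁸ = 425.22

10.00pt, 15.98pt, 25.54pt, 40.81pt, 65.21pt, 104.20pt, 166.52pt, 266.10pt, 425.22pt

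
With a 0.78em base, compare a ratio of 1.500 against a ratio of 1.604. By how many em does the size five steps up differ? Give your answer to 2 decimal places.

2.36em

At 1.500: 0.78 × 1.500⁵ = 5.9231em
At 1.604: 0.78 × 1.604⁵ = 8.2816em
Difference: 8.2816 − 5.9231 = 2.3585em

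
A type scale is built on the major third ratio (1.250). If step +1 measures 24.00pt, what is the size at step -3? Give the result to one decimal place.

24.00 ÷ 1.250⁴ = 24.00 ÷ 2.44141 ≈ 9.830

9.8pt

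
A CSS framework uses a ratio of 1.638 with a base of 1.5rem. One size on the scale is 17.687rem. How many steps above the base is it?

1.638ⁿ = 17.687 / 1.5 = 11.7913
n = ln(11.7913) / ln(1.638) = 2.4674 / 0.4935 ≈ 5.00

5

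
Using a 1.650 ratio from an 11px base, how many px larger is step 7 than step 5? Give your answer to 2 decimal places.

Step 5: 11.0 × 1.650⁵ = 134.5279px
Step 7: 11.0 × 1.650⁷ = 366.2522px
Difference: 366.2522 − 134.5279 = 231.7243px

231.72px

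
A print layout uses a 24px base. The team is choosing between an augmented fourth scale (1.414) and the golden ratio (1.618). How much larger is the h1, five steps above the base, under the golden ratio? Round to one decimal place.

Augmented fourth: 24.0 × 1.414⁵ = 135.662px
Golden ratio: 24.0 × 1.618⁵ = 266.136px
Difference: 266.136 − 135.662 = 130.474px

130.5px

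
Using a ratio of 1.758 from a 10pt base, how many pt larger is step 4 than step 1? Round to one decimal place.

77.9pt

Step 1: 10.0 × 1.758 = 17.580pt
Step 4: 10.0 × 1.758⁴ = 95.516pt
Difference: 95.516 − 17.580 = 77.936pt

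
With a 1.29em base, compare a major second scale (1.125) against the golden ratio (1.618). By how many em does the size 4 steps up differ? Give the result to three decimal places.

6.775em

Major second: 1.29 × 1.125⁴ = 2.06633em
Golden ratio: 1.29 × 1.618⁴ = 8.84105em
Difference: 8.84105 − 2.06633 = 6.77472em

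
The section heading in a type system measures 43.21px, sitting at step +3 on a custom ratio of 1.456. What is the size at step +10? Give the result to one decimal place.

599.4px

43.21 × 1.456⁷ = 43.21 × 13.87170 ≈ 599.396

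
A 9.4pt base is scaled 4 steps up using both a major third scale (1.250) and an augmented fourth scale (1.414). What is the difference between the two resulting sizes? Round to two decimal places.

14.63pt

Major third: 9.4 × 1.250⁴ = 22.9492pt
Augmented fourth: 9.4 × 1.414⁴ = 37.5773pt
Difference: 37.5773 − 22.9492 = 14.6281pt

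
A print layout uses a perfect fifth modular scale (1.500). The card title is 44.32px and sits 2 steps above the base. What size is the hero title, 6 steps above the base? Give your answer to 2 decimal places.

Moving from step +2 to step +6 is 4 steps up, so multiply by r⁴.
44.32 × 1.500⁴ = 44.32 × 5.06250 ≈ 224.370

224.37px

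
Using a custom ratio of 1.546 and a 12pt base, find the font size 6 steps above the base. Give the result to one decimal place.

163.8pt

A modular type scale is a geometric sequence: sizeₙ = base × rⁿ.
12.0 × 1.546⁶ = 12.0 × 13.65391 ≈ 163.85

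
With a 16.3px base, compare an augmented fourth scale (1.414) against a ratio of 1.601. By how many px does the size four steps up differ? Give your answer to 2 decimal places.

Augmented fourth: 16.3 × 1.414⁴ = 65.1606px
At 1.601: 16.3 × 1.601⁴ = 107.0910px
Difference: 107.0910 − 65.1606 = 41.9304px

41.93px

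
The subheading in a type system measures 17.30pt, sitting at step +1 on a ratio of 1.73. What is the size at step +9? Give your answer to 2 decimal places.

1388.08pt

17.30 × 1.73⁸ = 17.30 × 80.23592 ≈ 1388.081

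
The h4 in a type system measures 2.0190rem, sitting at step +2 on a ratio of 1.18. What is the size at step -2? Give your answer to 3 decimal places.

1.041rem

2.0190 ÷ 1.18⁴ = 2.0190 ÷ 1.93878 ≈ 1.041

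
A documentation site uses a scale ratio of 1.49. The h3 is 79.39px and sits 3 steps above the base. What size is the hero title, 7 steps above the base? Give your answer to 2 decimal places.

Moving from step +3 to step +7 is 4 steps up, so multiply by r⁴.
79.39 × 1.49⁴ = 79.39 × 4.92884 ≈ 391.301

391.30px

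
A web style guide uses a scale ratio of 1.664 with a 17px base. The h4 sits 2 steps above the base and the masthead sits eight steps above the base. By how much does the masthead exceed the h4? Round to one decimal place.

Step 2: 17.0 × 1.664² = 47.071px
Step 8: 17.0 × 1.664⁸ = 999.253px
Difference: 999.253 − 47.071 = 952.182px

952.2px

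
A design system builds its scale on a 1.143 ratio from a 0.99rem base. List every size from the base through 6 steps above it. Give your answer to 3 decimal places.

0.990rem, 1.132rem, 1.293rem, 1.478rem, 1.690rem, 1.931rem, 2.208rem

Step 0: 0.99rem
Step 1: 0.99 × 1.143 = 1.132
Step 2: 0.99 × 1.143² = 1.293
Step 3: 0.99 × 1.143³ = 1.478
Step 4: 0.99 × 1.143⁴ = 1.690
Step 5: 0.99 × 1.143⁵ = 1.931
Step 6: 0.99 × 1.143⁶ = 2.208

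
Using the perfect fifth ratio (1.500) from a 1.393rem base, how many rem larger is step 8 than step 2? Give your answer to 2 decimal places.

32.57rem

Step 2: 1.393 × 1.500² = 3.1343rem
Step 8: 1.393 × 1.500⁸ = 35.7011rem
Difference: 35.7011 − 3.1343 = 32.5668rem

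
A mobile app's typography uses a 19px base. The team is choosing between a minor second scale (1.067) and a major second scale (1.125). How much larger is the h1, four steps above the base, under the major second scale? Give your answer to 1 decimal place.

5.8px

Minor second: 19.0 × 1.067⁴ = 24.627px
Major second: 19.0 × 1.125⁴ = 30.434px
Difference: 30.434 − 24.627 = 5.807px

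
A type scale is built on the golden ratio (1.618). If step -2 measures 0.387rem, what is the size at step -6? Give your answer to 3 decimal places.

0.056rem

The gap is -6 − (-2) = -4 steps, so the factor is 1.618^-4.
0.387 ÷ 1.618⁴ = 0.387 ÷ 6.85353 ≈ 0.056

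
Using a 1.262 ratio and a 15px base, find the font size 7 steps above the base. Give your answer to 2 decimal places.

Each step on a modular scale multiplies by the ratio, so the size n steps from the base is base × ratioⁿ.
15.0 × 1.262⁷ = 15.0 × 5.09818 ≈ 76.47

76.47px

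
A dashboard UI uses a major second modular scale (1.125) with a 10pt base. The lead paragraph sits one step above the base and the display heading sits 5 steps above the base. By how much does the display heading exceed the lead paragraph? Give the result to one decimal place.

6.8pt

Step 1: 10.0 × 1.125 = 11.250pt
Step 5: 10.0 × 1.125⁵ = 18.020pt
Difference: 18.020 − 11.250 = 6.770pt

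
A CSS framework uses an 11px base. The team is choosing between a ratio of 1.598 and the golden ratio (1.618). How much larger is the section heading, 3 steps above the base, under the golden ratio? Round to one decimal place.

1.7px

At 1.598: 11.0 × 1.598³ = 44.887px
Golden ratio: 11.0 × 1.618³ = 46.594px
Difference: 46.594 − 44.887 = 1.707px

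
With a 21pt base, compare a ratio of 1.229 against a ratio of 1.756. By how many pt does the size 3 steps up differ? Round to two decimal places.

74.73pt

At 1.229: 21.0 × 1.229³ = 38.9830pt
At 1.756: 21.0 × 1.756³ = 113.7085pt
Difference: 113.7085 − 38.9830 = 74.7255pt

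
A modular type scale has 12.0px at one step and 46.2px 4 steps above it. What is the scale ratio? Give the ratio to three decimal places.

1.401

r⁴ = 46.2 / 12.0, so r = (46.2/12.0)^(1/4).
r = 3.8500^(1/4) ≈ 1.4008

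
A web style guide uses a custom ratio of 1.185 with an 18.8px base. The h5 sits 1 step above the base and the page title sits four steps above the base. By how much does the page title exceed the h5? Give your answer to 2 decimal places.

14.79px

Step 1: 18.8 × 1.185 = 22.2780px
Step 4: 18.8 × 1.185⁴ = 37.0707px
Difference: 37.0707 − 22.2780 = 14.7927px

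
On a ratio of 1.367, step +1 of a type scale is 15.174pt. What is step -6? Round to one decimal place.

1.7pt

Moving from step +1 to step -6 is 7 steps down, so divide by r⁷.
15.174 ÷ 1.367⁷ = 15.174 ÷ 8.92030 ≈ 1.701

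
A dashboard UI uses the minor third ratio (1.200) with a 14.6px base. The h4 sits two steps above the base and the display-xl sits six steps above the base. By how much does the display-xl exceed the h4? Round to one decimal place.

Step 2: 14.6 × 1.200² = 21.024px
Step 6: 14.6 × 1.200⁶ = 43.595px
Difference: 43.595 − 21.024 = 22.571px

22.6px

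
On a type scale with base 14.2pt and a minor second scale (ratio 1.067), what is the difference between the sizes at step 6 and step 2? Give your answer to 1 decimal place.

Step 2: 14.2 × 1.067² = 16.167pt
Step 6: 14.2 × 1.067⁶ = 20.954pt
Difference: 20.954 − 16.167 = 4.787pt

4.8pt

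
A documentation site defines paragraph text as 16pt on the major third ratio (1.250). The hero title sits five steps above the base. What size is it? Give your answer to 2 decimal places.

A modular type scale is a geometric sequence: sizeₙ = base × rⁿ.
16.0 × 1.250⁵ = 16.0 × 3.05176 ≈ 48.83

48.83pt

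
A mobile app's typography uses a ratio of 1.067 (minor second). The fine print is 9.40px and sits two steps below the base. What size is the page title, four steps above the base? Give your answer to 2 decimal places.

13.87px

9.40 × 1.067⁶ = 9.40 × 1.47566 ≈ 13.871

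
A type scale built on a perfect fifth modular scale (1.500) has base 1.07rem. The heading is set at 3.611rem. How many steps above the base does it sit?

1.500ⁿ = 3.611 / 1.07 = 3.3748
n = ln(3.3748) / ln(1.500) = 1.2163 / 0.4055 ≈ 3.00

3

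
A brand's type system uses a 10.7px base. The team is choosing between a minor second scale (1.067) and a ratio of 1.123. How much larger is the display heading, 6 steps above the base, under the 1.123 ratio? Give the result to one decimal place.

5.7px

Minor second: 10.7 × 1.067⁶ = 15.790px
At 1.123: 10.7 × 1.123⁶ = 21.462px
Difference: 21.462 − 15.790 = 5.672px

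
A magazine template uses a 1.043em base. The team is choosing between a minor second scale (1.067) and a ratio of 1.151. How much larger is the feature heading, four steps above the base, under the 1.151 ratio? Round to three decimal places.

0.479em

Minor second: 1.043 × 1.067⁴ = 1.35189em
At 1.151: 1.043 × 1.151⁴ = 1.83057em
Difference: 1.83057 − 1.35189 = 0.47868em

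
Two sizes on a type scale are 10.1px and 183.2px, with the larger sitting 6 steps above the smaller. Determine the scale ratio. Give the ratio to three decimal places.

r⁶ = 183.2 / 10.1, so r = (183.2/10.1)^(1/6).
r = 18.1386^(1/6) ≈ 1.6209

1.621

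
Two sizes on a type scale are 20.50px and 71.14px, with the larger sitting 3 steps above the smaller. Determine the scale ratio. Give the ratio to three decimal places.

1.514

r³ = 71.14 / 20.50, so r = (71.14/20.50)^(1/3).
r = 3.4702^(1/3) ≈ 1.5140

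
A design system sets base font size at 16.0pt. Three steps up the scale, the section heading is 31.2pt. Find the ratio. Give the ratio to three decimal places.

The ratio satisfies 16.0 × r³ = 31.2, so r = (31.2 / 16.0)^(1/3).
r = 1.9500^(1/3) ≈ 1.2493

1.249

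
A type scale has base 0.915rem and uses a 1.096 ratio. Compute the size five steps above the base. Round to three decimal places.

0.915 × 1.096⁵ = 0.915 × 1.58144 ≈ 1.447

1.447rem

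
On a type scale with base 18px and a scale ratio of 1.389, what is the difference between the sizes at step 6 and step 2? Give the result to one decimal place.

Step 2: 18.0 × 1.389² = 34.728px
Step 6: 18.0 × 1.389⁶ = 129.266px
Difference: 129.266 − 34.728 = 94.538px

94.5px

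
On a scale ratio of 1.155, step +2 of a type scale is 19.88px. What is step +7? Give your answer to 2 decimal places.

40.86px

19.88 × 1.155⁵ = 19.88 × 2.05546 ≈ 40.863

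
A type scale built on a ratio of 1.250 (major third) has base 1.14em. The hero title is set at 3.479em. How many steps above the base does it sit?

1.250ⁿ = 3.479 / 1.14 = 3.0518
n = ln(3.0518) / ln(1.250) = 1.1157 / 0.2231 ≈ 5.00

5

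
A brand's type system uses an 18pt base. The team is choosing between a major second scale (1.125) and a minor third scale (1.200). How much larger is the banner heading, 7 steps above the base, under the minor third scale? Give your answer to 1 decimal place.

Major second: 18.0 × 1.125⁷ = 41.053pt
Minor third: 18.0 × 1.200⁷ = 64.497pt
Difference: 64.497 − 41.053 = 23.444pt

23.4pt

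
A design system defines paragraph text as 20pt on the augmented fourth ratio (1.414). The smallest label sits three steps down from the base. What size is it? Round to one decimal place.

7.1pt

20.0 ÷ 1.414³ = 20.0 ÷ 2.82715 ≈ 7.07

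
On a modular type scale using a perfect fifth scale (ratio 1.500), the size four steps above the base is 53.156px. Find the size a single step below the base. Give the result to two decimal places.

7.00px

The gap is -1 − (4) = -5 steps, so the factor is 1.500^-5.
53.156 ÷ 1.500⁵ = 53.156 ÷ 7.59375 ≈ 7.000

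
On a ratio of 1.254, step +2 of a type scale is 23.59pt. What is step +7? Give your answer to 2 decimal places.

73.15pt

The gap is 7 − (2) = 5 steps, so the factor is 1.254^5.
23.59 × 1.254⁵ = 23.59 × 3.10090 ≈ 73.150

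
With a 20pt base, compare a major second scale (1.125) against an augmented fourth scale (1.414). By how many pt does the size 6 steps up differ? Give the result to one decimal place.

Major second: 20.0 × 1.125⁶ = 40.546pt
Augmented fourth: 20.0 × 1.414⁶ = 159.855pt
Difference: 159.855 − 40.546 = 119.309pt

119.3pt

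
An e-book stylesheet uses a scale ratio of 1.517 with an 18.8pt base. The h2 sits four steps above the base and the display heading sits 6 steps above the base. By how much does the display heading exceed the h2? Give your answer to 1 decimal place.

129.6pt

Step 4: 18.8 × 1.517⁴ = 99.564pt
Step 6: 18.8 × 1.517⁶ = 229.124pt
Difference: 229.124 − 99.564 = 129.560pt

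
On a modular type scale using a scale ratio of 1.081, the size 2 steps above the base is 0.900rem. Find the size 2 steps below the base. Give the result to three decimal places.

0.900 ÷ 1.081⁴ = 0.900 ÷ 1.36553 ≈ 0.659

0.659rem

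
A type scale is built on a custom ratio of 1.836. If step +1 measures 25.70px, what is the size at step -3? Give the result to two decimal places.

2.26px

The gap is -3 − (1) = -4 steps, so the factor is 1.836^-4.
25.70 ÷ 1.836⁴ = 25.70 ÷ 11.36294 ≈ 2.262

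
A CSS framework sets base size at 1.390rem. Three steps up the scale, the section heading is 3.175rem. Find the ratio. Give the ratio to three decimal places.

r³ = 3.175 / 1.390, so r = (3.175/1.390)^(1/3).
r = 2.2842^(1/3) ≈ 1.3170

1.317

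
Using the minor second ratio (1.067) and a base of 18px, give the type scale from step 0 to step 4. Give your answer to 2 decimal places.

18.00px, 19.21px, 20.49px, 21.87px, 23.33px

Step 0: 18px
Step 1: 18.0 × 1.067 = 19.21
Step 2: 18.0 × 1.067² = 20.49
Step 3: 18.0 × 1.067³ = 21.87
Step 4: 18.0 × 1.067⁴ = 23.33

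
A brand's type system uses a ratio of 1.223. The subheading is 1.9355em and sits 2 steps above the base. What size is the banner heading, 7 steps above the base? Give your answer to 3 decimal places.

1.9355 × 1.223⁵ = 1.9355 × 2.73610 ≈ 5.296

5.296em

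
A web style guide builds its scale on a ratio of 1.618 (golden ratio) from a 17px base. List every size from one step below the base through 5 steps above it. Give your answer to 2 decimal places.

10.51px, 17.00px, 27.51px, 44.50px, 72.01px, 116.51px, 188.51px

Step -1: 17.0 ÷ 1.618 = 10.51
Step 0: 17px
Step 1: 17.0 × 1.618 = 27.51
Step 2: 17.0 × 1.618² = 44.50
Step 3: 17.0 × 1.618³ = 72.01
Step 4: 17.0 × 1.618⁴ = 116.51
Step 5: 17.0 × 1.618⁵ = 188.51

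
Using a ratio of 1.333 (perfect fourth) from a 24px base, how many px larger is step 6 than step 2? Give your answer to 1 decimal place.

Step 2: 24.0 × 1.333² = 42.645px
Step 6: 24.0 × 1.333⁶ = 134.646px
Difference: 134.646 − 42.645 = 92.001px

92.0px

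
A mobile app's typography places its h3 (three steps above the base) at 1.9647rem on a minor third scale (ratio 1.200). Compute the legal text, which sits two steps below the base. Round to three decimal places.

1.9647 ÷ 1.200⁵ = 1.9647 ÷ 2.48832 ≈ 0.790

0.790rem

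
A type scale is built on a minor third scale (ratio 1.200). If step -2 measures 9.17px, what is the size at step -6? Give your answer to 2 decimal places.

9.17 ÷ 1.200⁴ = 9.17 ÷ 2.07360 ≈ 4.422

4.42px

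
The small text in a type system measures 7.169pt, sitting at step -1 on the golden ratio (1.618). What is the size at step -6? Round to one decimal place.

0.6pt

7.169 ÷ 1.618⁵ = 7.169 ÷ 11.08901 ≈ 0.646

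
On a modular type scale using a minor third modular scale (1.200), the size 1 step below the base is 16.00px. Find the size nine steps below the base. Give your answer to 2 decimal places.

3.72px

16.00 ÷ 1.200⁸ = 16.00 ÷ 4.29982 ≈ 3.721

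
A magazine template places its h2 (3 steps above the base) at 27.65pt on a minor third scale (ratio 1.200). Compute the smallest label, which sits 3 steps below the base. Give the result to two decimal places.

9.26pt

27.65 ÷ 1.200⁶ = 27.65 ÷ 2.98598 ≈ 9.260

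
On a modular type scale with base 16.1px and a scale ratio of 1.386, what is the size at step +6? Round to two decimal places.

16.1 × 1.386⁶ = 16.1 × 7.08891 ≈ 114.13

114.13px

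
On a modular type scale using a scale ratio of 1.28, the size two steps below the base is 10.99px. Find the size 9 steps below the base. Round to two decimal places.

1.95px

Moving from step -2 to step -9 is 7 steps down, so divide by r⁷.
10.99 ÷ 1.28⁷ = 10.99 ÷ 5.62950 ≈ 1.952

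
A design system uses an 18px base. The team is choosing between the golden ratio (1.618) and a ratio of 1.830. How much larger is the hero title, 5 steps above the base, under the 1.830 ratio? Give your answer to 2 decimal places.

169.82px

Golden ratio: 18.0 × 1.618⁵ = 199.6021px
At 1.830: 18.0 × 1.830⁵ = 369.4264px
Difference: 369.4264 − 199.6021 = 169.8243px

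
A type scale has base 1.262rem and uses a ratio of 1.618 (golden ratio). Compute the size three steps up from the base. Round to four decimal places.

5.3456rem

1.262 × 1.618³ = 1.262 × 4.23580 ≈ 5.3456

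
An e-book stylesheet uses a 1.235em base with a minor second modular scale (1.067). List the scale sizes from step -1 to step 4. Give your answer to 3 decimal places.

Step -1: 1.235 ÷ 1.067 = 1.157
Step 0: 1.235em
Step 1: 1.235 × 1.067 = 1.318
Step 2: 1.235 × 1.067² = 1.406
Step 3: 1.235 × 1.067³ = 1.500
Step 4: 1.235 × 1.067⁴ = 1.601

1.157em, 1.235em, 1.318em, 1.406em, 1.500em, 1.601em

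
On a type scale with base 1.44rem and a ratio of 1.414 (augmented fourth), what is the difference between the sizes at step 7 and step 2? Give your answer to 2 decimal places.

13.40rem

Step 2: 1.44 × 1.414² = 2.8791rem
Step 7: 1.44 × 1.414⁷ = 16.2745rem
Difference: 16.2745 − 2.8791 = 13.3954rem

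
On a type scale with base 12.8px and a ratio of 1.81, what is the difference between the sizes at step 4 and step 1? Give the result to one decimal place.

114.2px

Step 1: 12.8 × 1.81 = 23.168px
Step 4: 12.8 × 1.81⁴ = 137.380px
Difference: 137.380 − 23.168 = 114.212px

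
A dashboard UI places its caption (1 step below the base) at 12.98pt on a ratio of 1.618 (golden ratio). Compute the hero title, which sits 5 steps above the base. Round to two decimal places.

12.98 × 1.618⁶ = 12.98 × 17.94201 ≈ 232.887

232.89pt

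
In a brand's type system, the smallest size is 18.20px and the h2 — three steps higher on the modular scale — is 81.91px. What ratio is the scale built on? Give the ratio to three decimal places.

1.651

The ratio satisfies 18.20 × r³ = 81.91, so r = (81.91 / 18.20)^(1/3).
r = 4.5005^(1/3) ≈ 1.6510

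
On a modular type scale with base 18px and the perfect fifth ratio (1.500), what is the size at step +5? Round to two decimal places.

Each step on a modular scale multiplies by the ratio, so the size n steps from the base is base × ratioⁿ.
18.0 × 1.500⁵ = 18.0 × 7.59375 ≈ 136.69

136.69px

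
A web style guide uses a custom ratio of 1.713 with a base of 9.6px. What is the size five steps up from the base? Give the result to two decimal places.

141.60px

A modular type scale is a geometric sequence: sizeₙ = base × rⁿ.
9.6 × 1.713⁵ = 9.6 × 14.74982 ≈ 141.60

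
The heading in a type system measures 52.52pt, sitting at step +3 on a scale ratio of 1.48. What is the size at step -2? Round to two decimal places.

7.40pt

The gap is -2 − (3) = -5 steps, so the factor is 1.48^-5.
52.52 ÷ 1.48⁵ = 52.52 ÷ 7.10082 ≈ 7.396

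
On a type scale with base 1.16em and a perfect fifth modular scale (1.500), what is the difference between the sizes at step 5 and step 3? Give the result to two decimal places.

Step 3: 1.16 × 1.500³ = 3.9150em
Step 5: 1.16 × 1.500⁵ = 8.8087em
Difference: 8.8087 − 3.9150 = 4.8937em

4.89em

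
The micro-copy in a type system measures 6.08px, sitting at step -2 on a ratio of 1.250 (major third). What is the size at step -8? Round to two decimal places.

Moving from step -2 to step -8 is 6 steps down, so divide by r⁶.
6.08 ÷ 1.250⁶ = 6.08 ÷ 3.81470 ≈ 1.594

1.59px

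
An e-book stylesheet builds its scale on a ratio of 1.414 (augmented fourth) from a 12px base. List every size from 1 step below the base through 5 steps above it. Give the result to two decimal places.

Step -1: 12.0 ÷ 1.414 = 8.49
Step 0: 12px
Step 1: 12.0 × 1.414 = 16.97
Step 2: 12.0 × 1.414² = 23.99
Step 3: 12.0 × 1.414³ = 33.93
Step 4: 12.0 × 1.414⁴ = 47.97
Step 5: 12.0 × 1.414⁵ = 67.83

8.49px, 12.00px, 16.97px, 23.99px, 33.93px, 47.97px, 67.83px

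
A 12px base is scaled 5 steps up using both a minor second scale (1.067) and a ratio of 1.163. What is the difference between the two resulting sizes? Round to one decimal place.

8.9px

Minor second: 12.0 × 1.067⁵ = 16.596px
At 1.163: 12.0 × 1.163⁵ = 25.532px
Difference: 25.532 − 16.596 = 8.936px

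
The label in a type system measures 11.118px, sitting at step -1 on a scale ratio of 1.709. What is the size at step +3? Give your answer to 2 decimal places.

94.84px

11.118 × 1.709⁴ = 11.118 × 8.53038 ≈ 94.841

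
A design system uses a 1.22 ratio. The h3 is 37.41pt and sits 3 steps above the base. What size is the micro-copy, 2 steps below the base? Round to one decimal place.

37.41 ÷ 1.22⁵ = 37.41 ÷ 2.70271 ≈ 13.842

13.8pt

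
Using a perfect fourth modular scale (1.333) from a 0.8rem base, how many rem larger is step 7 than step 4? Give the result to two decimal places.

3.46rem

Step 4: 0.8 × 1.333⁴ = 2.5259rem
Step 7: 0.8 × 1.333⁷ = 5.9828rem
Difference: 5.9828 − 2.5259 = 3.4569rem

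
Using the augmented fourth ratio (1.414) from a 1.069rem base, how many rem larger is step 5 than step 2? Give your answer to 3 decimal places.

Step 2: 1.069 × 1.414² = 2.13735rem
Step 5: 1.069 × 1.414⁵ = 6.04261rem
Difference: 6.04261 − 2.13735 = 3.90526rem

3.905rem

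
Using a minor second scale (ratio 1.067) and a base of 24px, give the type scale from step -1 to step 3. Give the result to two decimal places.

22.49px, 24.00px, 25.61px, 27.32px, 29.15px

Step -1: 24.0 ÷ 1.067 = 22.49
Step 0: 24px
Step 1: 24.0 × 1.067 = 25.61
Step 2: 24.0 × 1.067² = 27.32
Step 3: 24.0 × 1.067³ = 29.15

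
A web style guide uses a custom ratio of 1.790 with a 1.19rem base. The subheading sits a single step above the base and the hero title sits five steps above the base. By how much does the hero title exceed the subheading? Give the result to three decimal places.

19.738rem

Step 1: 1.19 × 1.790 = 2.13010rem
Step 5: 1.19 × 1.790⁵ = 21.86815rem
Difference: 21.86815 − 2.13010 = 19.73805rem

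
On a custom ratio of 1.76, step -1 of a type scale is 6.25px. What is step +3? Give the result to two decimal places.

59.97px

Moving from step -1 to step +3 is 4 steps up, so multiply by r⁴.
6.25 × 1.76⁴ = 6.25 × 9.59513 ≈ 59.970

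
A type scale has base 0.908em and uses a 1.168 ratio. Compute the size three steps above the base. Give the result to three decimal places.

1.447em

A modular type scale is a geometric sequence: sizeₙ = base × rⁿ.
0.908 × 1.168³ = 0.908 × 1.59341 ≈ 1.447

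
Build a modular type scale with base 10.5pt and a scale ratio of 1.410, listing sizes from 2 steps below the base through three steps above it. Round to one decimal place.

5.3pt, 7.4pt, 10.5pt, 14.8pt, 20.9pt, 29.4pt

Step -2: 10.5 ÷ 1.410² = 5.3
Step -1: 10.5 ÷ 1.410 = 7.4
Step 0: 10.5pt
Step 1: 10.5 × 1.410 = 14.8
Step 2: 10.5 × 1.410² = 20.9
Step 3: 10.5 × 1.410³ = 29.4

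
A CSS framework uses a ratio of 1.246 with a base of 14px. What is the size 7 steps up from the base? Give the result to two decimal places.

65.28px

Each step on a modular scale multiplies by the ratio, so the size n steps from the base is base × ratioⁿ.
14.0 × 1.246⁷ = 14.0 × 4.66258 ≈ 65.28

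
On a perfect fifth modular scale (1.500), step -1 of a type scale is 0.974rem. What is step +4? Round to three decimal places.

7.396rem

The gap is 4 − (-1) = 5 steps, so the factor is 1.500^5.
0.974 × 1.500⁵ = 0.974 × 7.59375 ≈ 7.396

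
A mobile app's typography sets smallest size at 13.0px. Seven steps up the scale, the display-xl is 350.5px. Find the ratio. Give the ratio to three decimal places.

r⁷ = 350.5 / 13.0, so r = (350.5/13.0)^(1/7).
r = 26.9615^(1/7) ≈ 1.6010

1.601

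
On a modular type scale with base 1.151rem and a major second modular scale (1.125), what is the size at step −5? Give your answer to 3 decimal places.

0.639rem

A modular type scale is a geometric sequence: sizeₙ = base × rⁿ.
1.151 ÷ 1.125⁵ = 1.151 ÷ 1.80203 ≈ 0.639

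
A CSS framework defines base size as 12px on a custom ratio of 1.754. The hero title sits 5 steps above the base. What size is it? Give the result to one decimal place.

199.2px

12.0 × 1.754⁵ = 12.0 × 16.60152 ≈ 199.22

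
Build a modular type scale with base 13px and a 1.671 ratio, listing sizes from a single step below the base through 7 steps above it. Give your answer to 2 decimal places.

Step -1: 13.0 ÷ 1.671 = 7.78
Step 0: 13px
Step 1: 13.0 × 1.671 = 21.72
Step 2: 13.0 × 1.671² = 36.30
Step 3: 13.0 × 1.671³ = 60.66
Step 4: 13.0 × 1.671⁴ = 101.36
Step 5: 13.0 × 1.671⁵ = 169.37
Step 6: 13.0 × 1.671⁶ = 283.01
Step 7: 13.0 × 1.671⁷ = 472.91

7.78px, 13.00px, 21.72px, 36.30px, 60.66px, 101.36px, 169.37px, 283.01px, 472.91px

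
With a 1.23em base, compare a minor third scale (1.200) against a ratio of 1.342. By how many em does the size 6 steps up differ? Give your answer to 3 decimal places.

3.512em

Minor third: 1.23 × 1.200⁶ = 3.67276em
At 1.342: 1.23 × 1.342⁶ = 7.18489em
Difference: 7.18489 − 3.67276 = 3.51213em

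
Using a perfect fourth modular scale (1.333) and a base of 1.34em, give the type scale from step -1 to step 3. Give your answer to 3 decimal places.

Step -1: 1.34 ÷ 1.333 = 1.005
Step 0: 1.34em
Step 1: 1.34 × 1.333 = 1.786
Step 2: 1.34 × 1.333² = 2.381
Step 3: 1.34 × 1.333³ = 3.174

1.005em, 1.340em, 1.786em, 2.381em, 3.174em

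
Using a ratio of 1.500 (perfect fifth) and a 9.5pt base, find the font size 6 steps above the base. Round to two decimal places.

108.21pt

Each step on a modular scale multiplies by the ratio, so the size n steps from the base is base × ratioⁿ.
9.5 × 1.500⁶ = 9.5 × 11.39062 ≈ 108.21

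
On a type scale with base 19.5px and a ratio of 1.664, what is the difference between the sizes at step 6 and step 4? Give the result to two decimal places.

Step 4: 19.5 × 1.664⁴ = 149.5023px
Step 6: 19.5 × 1.664⁶ = 413.9563px
Difference: 413.9563 − 149.5023 = 264.4540px

264.45px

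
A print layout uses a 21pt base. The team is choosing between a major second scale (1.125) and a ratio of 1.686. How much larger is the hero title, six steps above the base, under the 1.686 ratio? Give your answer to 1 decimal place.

439.8pt

Major second: 21.0 × 1.125⁶ = 42.573pt
At 1.686: 21.0 × 1.686⁶ = 482.353pt
Difference: 482.353 − 42.573 = 439.780pt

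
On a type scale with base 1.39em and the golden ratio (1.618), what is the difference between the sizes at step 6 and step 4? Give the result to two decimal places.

15.41em

Step 4: 1.39 × 1.618⁴ = 9.5264em
Step 6: 1.39 × 1.618⁶ = 24.9394em
Difference: 24.9394 − 9.5264 = 15.4130em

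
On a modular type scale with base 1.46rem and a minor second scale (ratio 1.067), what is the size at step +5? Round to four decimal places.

2.0192rem

1.46 × 1.067⁵ = 1.46 × 1.38300 ≈ 2.0192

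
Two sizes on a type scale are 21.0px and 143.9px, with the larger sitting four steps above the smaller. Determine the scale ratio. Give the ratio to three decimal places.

1.618

The ratio satisfies 21.0 × r⁴ = 143.9, so r = (143.9 / 21.0)^(1/4).
r = 6.8524^(1/4) ≈ 1.6179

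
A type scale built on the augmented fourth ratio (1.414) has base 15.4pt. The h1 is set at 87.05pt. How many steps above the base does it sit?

1.414ⁿ = 87.05 / 15.4 = 5.6526
n = ln(5.6526) / ln(1.414) = 1.7321 / 0.3464 ≈ 5.00

5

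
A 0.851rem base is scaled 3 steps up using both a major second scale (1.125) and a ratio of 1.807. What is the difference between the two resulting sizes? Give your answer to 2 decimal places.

Major second: 0.851 × 1.125³ = 1.2117rem
At 1.807: 0.851 × 1.807³ = 5.0212rem
Difference: 5.0212 − 1.2117 = 3.8095rem

3.81rem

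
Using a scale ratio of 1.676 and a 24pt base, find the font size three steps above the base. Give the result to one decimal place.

113.0pt

A modular type scale is a geometric sequence: sizeₙ = base × rⁿ.
24.0 × 1.676³ = 24.0 × 4.70784 ≈ 112.99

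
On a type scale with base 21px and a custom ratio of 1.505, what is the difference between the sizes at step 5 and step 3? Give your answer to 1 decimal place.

Step 3: 21.0 × 1.505³ = 71.586px
Step 5: 21.0 × 1.505⁵ = 162.144px
Difference: 162.144 − 71.586 = 90.558px

90.6px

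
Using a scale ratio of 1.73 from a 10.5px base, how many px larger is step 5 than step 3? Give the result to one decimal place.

108.3px

Step 3: 10.5 × 1.73³ = 54.366px
Step 5: 10.5 × 1.73⁵ = 162.712px
Difference: 162.712 − 54.366 = 108.346px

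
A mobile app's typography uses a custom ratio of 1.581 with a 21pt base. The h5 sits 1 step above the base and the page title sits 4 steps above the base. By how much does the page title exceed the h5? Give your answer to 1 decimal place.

98.0pt

Step 1: 21.0 × 1.581 = 33.201pt
Step 4: 21.0 × 1.581⁴ = 131.204pt
Difference: 131.204 − 33.201 = 98.003pt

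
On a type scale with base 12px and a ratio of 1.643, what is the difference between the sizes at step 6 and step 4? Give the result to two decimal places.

148.61px

Step 4: 12.0 × 1.643⁴ = 87.4443px
Step 6: 12.0 × 1.643⁶ = 236.0514px
Difference: 236.0514 − 87.4443 = 148.6071px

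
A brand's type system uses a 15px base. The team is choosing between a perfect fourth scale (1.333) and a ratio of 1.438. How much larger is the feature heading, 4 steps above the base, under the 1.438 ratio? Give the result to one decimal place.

16.8px

Perfect fourth: 15.0 × 1.333⁴ = 47.360px
At 1.438: 15.0 × 1.438⁴ = 64.140px
Difference: 64.140 − 47.360 = 16.780px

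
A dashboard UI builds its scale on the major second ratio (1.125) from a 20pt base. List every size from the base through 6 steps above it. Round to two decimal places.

20.00pt, 22.50pt, 25.31pt, 28.48pt, 32.04pt, 36.04pt, 40.55pt

Step 0: 20pt
Step 1: 20.0 × 1.125 = 22.50
Step 2: 20.0 × 1.125² = 25.31
Step 3: 20.0 × 1.125³ = 28.48
Step 4: 20.0 × 1.125⁴ = 32.04
Step 5: 20.0 × 1.125⁵ = 36.04
Step 6: 20.0 × 1.125⁶ = 40.55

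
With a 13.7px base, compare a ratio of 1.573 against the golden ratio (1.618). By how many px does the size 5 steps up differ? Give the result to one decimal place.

20.0px

At 1.573: 13.7 × 1.573⁵ = 131.936px
Golden ratio: 13.7 × 1.618⁵ = 151.919px
Difference: 151.919 − 131.936 = 19.983px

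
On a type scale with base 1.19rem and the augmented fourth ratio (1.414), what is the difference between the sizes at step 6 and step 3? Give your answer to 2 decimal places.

Step 3: 1.19 × 1.414³ = 3.3643rem
Step 6: 1.19 × 1.414⁶ = 9.5114rem
Difference: 9.5114 − 3.3643 = 6.1471rem

6.15rem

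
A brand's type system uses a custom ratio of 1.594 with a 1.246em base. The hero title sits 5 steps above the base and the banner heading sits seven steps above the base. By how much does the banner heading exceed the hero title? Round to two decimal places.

19.76em

Step 5: 1.246 × 1.594⁵ = 12.8221em
Step 7: 1.246 × 1.594⁷ = 32.5789em
Difference: 32.5789 − 12.8221 = 19.7568em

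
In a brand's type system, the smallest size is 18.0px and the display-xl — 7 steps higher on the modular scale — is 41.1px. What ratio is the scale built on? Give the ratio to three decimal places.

r⁷ = 41.1 / 18.0, so r = (41.1/18.0)^(1/7).
r = 2.2833^(1/7) ≈ 1.1252

1.125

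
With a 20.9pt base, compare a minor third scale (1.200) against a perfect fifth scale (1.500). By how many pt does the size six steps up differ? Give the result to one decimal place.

175.7pt

Minor third: 20.9 × 1.200⁶ = 62.407pt
Perfect fifth: 20.9 × 1.500⁶ = 238.064pt
Difference: 238.064 − 62.407 = 175.657pt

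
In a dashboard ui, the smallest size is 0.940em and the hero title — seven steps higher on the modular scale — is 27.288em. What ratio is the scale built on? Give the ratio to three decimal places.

1.618

r⁷ = 27.288 / 0.940, so r = (27.288/0.940)^(1/7).
r = 29.0298^(1/7) ≈ 1.6180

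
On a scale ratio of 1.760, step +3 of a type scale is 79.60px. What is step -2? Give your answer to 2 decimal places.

Moving from step +3 to step -2 is 5 steps down, so divide by r⁵.
79.60 ÷ 1.760⁵ = 79.60 ÷ 16.88742 ≈ 4.714

4.71px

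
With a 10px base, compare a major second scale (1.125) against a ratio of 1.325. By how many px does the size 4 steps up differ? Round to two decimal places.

14.80px

Major second: 10.0 × 1.125⁴ = 16.0181px
At 1.325: 10.0 × 1.325⁴ = 30.8222px
Difference: 30.8222 − 16.0181 = 14.8041px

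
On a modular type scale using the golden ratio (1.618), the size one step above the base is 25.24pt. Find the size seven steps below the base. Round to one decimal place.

Moving from step +1 to step -7 is 8 steps down, so divide by r⁸.
25.24 ÷ 1.618⁸ = 25.24 ÷ 46.97082 ≈ 0.537

0.5pt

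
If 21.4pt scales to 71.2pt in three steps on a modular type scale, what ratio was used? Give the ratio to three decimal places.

1.493

The ratio satisfies 21.4 × r³ = 71.2, so r = (71.2 / 21.4)^(1/3).
r = 3.3271^(1/3) ≈ 1.4929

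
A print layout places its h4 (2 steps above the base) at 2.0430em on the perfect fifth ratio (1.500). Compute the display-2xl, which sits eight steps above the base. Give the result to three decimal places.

23.271em

The gap is 8 − (2) = 6 steps, so the factor is 1.500^6.
2.0430 × 1.500⁶ = 2.0430 × 11.39062 ≈ 23.271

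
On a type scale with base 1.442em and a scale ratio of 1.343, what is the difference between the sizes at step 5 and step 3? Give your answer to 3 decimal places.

2.807em

Step 3: 1.442 × 1.343³ = 3.49296em
Step 5: 1.442 × 1.343⁵ = 6.30007em
Difference: 6.30007 − 3.49296 = 2.80711em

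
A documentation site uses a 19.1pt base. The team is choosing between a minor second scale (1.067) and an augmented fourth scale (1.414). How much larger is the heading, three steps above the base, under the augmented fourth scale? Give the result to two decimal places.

Minor second: 19.1 × 1.067³ = 23.2021pt
Augmented fourth: 19.1 × 1.414³ = 53.9985pt
Difference: 53.9985 − 23.2021 = 30.7964pt

30.80pt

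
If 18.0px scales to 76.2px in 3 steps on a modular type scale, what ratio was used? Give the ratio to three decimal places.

1.618

The ratio satisfies 18.0 × r³ = 76.2, so r = (76.2 / 18.0)^(1/3).
r = 4.2333^(1/3) ≈ 1.6177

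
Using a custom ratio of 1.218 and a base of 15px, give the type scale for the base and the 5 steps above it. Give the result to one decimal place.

Step 0: 15px
Step 1: 15.0 × 1.218 = 18.3
Step 2: 15.0 × 1.218² = 22.3
Step 3: 15.0 × 1.218³ = 27.1
Step 4: 15.0 × 1.218⁴ = 33.0
Step 5: 15.0 × 1.218⁵ = 40.2

15.0px, 18.3px, 22.3px, 27.1px, 33.0px, 40.2px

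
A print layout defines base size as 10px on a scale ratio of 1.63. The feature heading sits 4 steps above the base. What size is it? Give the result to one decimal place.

70.6px

A modular type scale is a geometric sequence: sizeₙ = base × rⁿ.
10.0 × 1.63⁴ = 10.0 × 7.05912 ≈ 70.59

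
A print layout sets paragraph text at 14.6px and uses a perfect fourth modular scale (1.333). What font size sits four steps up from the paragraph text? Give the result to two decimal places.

Each step on a modular scale multiplies by the ratio, so the size n steps from the base is base × ratioⁿ.
14.6 × 1.333⁴ = 14.6 × 3.15733 ≈ 46.10

46.10px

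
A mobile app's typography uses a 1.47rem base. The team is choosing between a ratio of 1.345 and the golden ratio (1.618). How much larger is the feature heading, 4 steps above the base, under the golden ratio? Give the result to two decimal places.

At 1.345: 1.47 × 1.345⁴ = 4.8107rem
Golden ratio: 1.47 × 1.618⁴ = 10.0747rem
Difference: 10.0747 − 4.8107 = 5.2640rem

5.26rem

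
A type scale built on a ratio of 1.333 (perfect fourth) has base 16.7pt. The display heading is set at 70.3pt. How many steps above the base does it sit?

5

1.333ⁿ = 70.3 / 16.7 = 4.2096
n = ln(4.2096) / ln(1.333) = 1.4374 / 0.2874 ≈ 5.00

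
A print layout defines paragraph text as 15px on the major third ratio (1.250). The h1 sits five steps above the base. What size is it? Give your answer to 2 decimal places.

45.78px

15.0 × 1.250⁵ = 15.0 × 3.05176 ≈ 45.78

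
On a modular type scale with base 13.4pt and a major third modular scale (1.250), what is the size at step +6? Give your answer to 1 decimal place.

13.4 × 1.250⁶ = 13.4 × 3.81470 ≈ 51.12

51.1pt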